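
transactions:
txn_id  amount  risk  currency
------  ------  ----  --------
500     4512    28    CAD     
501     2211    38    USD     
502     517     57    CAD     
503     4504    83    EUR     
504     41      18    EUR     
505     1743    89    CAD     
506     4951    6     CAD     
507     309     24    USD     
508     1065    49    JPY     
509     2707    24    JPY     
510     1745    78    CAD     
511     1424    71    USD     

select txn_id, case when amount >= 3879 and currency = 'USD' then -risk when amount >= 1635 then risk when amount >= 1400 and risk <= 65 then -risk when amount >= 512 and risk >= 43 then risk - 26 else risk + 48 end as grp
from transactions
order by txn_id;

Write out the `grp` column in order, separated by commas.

txn_id=500: amount >= 1635 → 28
txn_id=501: amount >= 1635 → 38
txn_id=502: amount >= 512 and risk >= 43 → 31
txn_id=503: amount >= 1635 → 83
txn_id=504: ELSE → 66
txn_id=505: amount >= 1635 → 89
txn_id=506: amount >= 1635 → 6
txn_id=507: ELSE → 72
txn_id=508: amount >= 512 and risk >= 43 → 23
txn_id=509: amount >= 1635 → 24
txn_id=510: amount >= 1635 → 78
txn_id=511: amount >= 512 and risk >= 43 → 45

28, 38, 31, 83, 66, 89, 6, 72, 23, 24, 78, 45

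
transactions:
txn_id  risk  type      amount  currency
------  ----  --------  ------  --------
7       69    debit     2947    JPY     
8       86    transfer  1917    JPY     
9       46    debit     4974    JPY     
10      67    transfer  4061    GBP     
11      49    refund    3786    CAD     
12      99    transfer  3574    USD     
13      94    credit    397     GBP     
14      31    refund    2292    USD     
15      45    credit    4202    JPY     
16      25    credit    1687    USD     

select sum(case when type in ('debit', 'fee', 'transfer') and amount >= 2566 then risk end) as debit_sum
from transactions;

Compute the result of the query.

txn_id=7: ✓ → 69
txn_id=8: ✗
txn_id=9: ✓ → 46
txn_id=10: ✓ → 67
txn_id=11: ✗
txn_id=12: ✓ → 99
txn_id=13: ✗
txn_id=14: ✗
txn_id=15: ✗
txn_id=16: ✗
debit_sum = 69 + 46 + 67 + 99 = 281

281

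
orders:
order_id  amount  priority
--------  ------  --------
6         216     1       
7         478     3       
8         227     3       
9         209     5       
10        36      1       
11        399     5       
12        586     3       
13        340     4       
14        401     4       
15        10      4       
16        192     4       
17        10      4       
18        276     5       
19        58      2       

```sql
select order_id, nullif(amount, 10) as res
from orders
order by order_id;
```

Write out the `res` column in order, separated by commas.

order_id=6: amount=216 vs 10: differ → 216
order_id=7: amount=478 vs 10: differ → 478
order_id=8: amount=227 vs 10: differ → 227
order_id=9: amount=209 vs 10: differ → 209
order_id=10: amount=36 vs 10: differ → 36
order_id=11: amount=399 vs 10: differ → 399
order_id=12: amount=586 vs 10: differ → 586
order_id=13: amount=340 vs 10: differ → 340
order_id=14: amount=401 vs 10: differ → 401
order_id=15: amount=10 vs 10: equal → NULL
order_id=16: amount=192 vs 10: differ → 192
order_id=17: amount=10 vs 10: equal → NULL
order_id=18: amount=276 vs 10: differ → 276
order_id=19: amount=58 vs 10: differ → 58

216, 478, 227, 209, 36, 399, 586, 340, 401, NULL, 192, NULL, 276, 58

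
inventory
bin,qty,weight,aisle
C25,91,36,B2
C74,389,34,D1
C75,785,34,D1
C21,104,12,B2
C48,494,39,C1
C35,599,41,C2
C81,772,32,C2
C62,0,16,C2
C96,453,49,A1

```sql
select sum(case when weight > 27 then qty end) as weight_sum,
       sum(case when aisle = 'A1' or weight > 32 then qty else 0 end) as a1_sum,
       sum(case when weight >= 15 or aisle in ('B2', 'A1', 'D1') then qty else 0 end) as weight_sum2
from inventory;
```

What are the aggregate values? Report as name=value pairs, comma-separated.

weight_sum=3583, a1_sum=2811, weight_sum2=3687

[weight_sum: weight > 27]
bin=C25: ✓ → 91
bin=C74: ✓ → 389
bin=C75: ✓ → 785
bin=C21: ✗
bin=C48: ✓ → 494
bin=C35: ✓ → 599
bin=C81: ✓ → 772
bin=C62: ✗
bin=C96: ✓ → 453
weight_sum = 91 + 389 + 785 + 494 + 599 + 772 + 453 = 3583
—
[a1_sum: aisle = 'A1' or weight > 32]
bin=C25: ✓ → 91
bin=C74: ✓ → 389
bin=C75: ✓ → 785
bin=C21: ✗
bin=C48: ✓ → 494
bin=C35: ✓ → 599
bin=C81: ✗
bin=C62: ✗
bin=C96: ✓ → 453
a1_sum = 91 + 389 + 785 + 494 + 599 + 453 = 2811
—
[weight_sum2: weight >= 15 or aisle in ('B2', 'A1', 'D1')]
bin=C25: ✓ → 91
bin=C74: ✓ → 389
bin=C75: ✓ → 785
bin=C21: ✓ → 104
bin=C48: ✓ → 494
bin=C35: ✓ → 599
bin=C81: ✓ → 772
bin=C62: ✓ → 0
bin=C96: ✓ → 453
weight_sum2 = 91 + 389 + 785 + 104 + 494 + 599 + 772 + 453 = 3687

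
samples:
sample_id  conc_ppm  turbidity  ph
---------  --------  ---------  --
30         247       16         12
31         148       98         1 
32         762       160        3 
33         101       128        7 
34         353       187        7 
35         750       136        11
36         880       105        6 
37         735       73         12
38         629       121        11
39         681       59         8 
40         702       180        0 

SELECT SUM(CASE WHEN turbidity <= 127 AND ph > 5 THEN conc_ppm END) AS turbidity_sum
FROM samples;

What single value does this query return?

sample_id=30: ✓ → 247
sample_id=31: ✗
sample_id=32: ✗
sample_id=33: ✗
sample_id=34: ✗
sample_id=35: ✗
sample_id=36: ✓ → 880
sample_id=37: ✓ → 735
sample_id=38: ✓ → 629
sample_id=39: ✓ → 681
sample_id=40: ✗
turbidity_sum = 247 + 880 + 735 + 629 + 681 = 3172

3172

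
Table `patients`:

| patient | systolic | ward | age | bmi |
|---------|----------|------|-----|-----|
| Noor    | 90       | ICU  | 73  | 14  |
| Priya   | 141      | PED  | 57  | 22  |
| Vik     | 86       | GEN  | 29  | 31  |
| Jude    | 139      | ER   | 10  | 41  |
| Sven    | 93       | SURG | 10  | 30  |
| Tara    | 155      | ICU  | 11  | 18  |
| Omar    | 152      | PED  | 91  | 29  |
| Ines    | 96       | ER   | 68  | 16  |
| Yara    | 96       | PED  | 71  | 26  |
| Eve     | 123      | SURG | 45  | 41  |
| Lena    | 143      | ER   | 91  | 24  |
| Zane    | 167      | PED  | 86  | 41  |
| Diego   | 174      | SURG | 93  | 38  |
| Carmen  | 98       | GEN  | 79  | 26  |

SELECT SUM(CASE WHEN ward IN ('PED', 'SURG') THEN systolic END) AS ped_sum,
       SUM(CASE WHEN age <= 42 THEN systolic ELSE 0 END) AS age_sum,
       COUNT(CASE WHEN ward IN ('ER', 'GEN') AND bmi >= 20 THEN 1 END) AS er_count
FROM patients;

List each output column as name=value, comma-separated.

ped_sum=946, age_sum=473, er_count=4

[ped_sum: ward IN ('PED', 'SURG')]
patient=Noor: ✗
patient=Priya: ✓ → 141
patient=Vik: ✗
patient=Jude: ✗
patient=Sven: ✓ → 93
patient=Tara: ✗
patient=Omar: ✓ → 152
patient=Ines: ✗
patient=Yara: ✓ → 96
patient=Eve: ✓ → 123
patient=Lena: ✗
patient=Zane: ✓ → 167
patient=Diego: ✓ → 174
patient=Carmen: ✗
ped_sum = 141 + 93 + 152 + 96 + 123 + 167 + 174 = 946
—
[age_sum: age <= 42]
patient=Noor: ✗
patient=Priya: ✗
patient=Vik: ✓ → 86
patient=Jude: ✓ → 139
patient=Sven: ✓ → 93
patient=Tara: ✓ → 155
patient=Omar: ✗
patient=Ines: ✗
patient=Yara: ✗
patient=Eve: ✗
patient=Lena: ✗
patient=Zane: ✗
patient=Diego: ✗
patient=Carmen: ✗
age_sum = 86 + 139 + 93 + 155 = 473
—
[er_count: ward IN ('ER', 'GEN') AND bmi >= 20]
patient=Noor: ✗
patient=Priya: ✗
patient=Vik: ✓ → 1
patient=Jude: ✓ → 1
patient=Sven: ✗
patient=Tara: ✗
patient=Omar: ✗
patient=Ines: ✗
patient=Yara: ✗
patient=Eve: ✗
patient=Lena: ✓ → 1
patient=Zane: ✗
patient=Diego: ✗
patient=Carmen: ✓ → 1
er_count = COUNT(1, 1, 1, 1) = 4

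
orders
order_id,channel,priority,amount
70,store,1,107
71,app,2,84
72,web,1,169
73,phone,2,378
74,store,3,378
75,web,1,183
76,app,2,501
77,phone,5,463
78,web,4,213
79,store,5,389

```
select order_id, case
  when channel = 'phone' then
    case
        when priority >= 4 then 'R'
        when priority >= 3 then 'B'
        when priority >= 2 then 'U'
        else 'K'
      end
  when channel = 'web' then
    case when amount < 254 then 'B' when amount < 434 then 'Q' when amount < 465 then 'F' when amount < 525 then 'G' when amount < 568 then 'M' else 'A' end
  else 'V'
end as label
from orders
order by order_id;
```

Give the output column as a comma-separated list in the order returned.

V, V, B, U, V, B, V, R, B, V

order_id=70: channel='store' → outer ELSE → V
order_id=71: channel='app' → outer ELSE → V
order_id=72: channel='web' → inner[amount < 254] → B
order_id=73: channel='phone' → inner[priority >= 2] → U
order_id=74: channel='store' → outer ELSE → V
order_id=75: channel='web' → inner[amount < 254] → B
order_id=76: channel='app' → outer ELSE → V
order_id=77: channel='phone' → inner[priority >= 4] → R
order_id=78: channel='web' → inner[amount < 254] → B
order_id=79: channel='store' → outer ELSE → V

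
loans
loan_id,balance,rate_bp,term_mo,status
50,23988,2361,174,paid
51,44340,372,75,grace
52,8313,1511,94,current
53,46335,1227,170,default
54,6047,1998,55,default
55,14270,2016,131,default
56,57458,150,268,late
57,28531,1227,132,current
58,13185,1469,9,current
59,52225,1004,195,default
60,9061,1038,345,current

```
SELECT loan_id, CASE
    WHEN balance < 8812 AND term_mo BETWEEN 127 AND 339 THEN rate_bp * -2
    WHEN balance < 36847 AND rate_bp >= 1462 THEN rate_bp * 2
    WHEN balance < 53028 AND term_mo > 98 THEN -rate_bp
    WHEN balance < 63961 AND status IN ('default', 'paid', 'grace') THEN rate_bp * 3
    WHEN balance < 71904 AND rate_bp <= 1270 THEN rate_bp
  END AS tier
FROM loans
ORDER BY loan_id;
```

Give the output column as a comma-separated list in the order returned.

loan_id=50: balance < 36847 AND rate_bp >= 1462 → 4722
loan_id=51: balance < 63961 AND status IN ('default', 'paid', 'grace') → 1116
loan_id=52: balance < 36847 AND rate_bp >= 1462 → 3022
loan_id=53: balance < 53028 AND term_mo > 98 → -1227
loan_id=54: balance < 36847 AND rate_bp >= 1462 → 3996
loan_id=55: balance < 36847 AND rate_bp >= 1462 → 4032
loan_id=56: balance < 71904 AND rate_bp <= 1270 → 150
loan_id=57: balance < 53028 AND term_mo > 98 → -1227
loan_id=58: balance < 36847 AND rate_bp >= 1462 → 2938
loan_id=59: balance < 53028 AND term_mo > 98 → -1004
loan_id=60: balance < 53028 AND term_mo > 98 → -1038

4722, 1116, 3022, -1227, 3996, 4032, 150, -1227, 2938, -1004, -1038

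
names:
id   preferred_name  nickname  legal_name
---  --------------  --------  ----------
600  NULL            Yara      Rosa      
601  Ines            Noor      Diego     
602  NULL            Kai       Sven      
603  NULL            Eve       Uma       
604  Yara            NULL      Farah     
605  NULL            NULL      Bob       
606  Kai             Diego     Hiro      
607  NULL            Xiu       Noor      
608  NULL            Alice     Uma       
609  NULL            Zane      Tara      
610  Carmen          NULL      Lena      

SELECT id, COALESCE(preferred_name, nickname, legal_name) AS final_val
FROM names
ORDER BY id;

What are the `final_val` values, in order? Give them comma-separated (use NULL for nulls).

Yara, Ines, Kai, Eve, Yara, Bob, Kai, Xiu, Alice, Zane, Carmen

id=600: preferred_name=NULL, nickname=Yara → Yara
id=601: preferred_name=Ines → Ines
id=602: preferred_name=NULL, nickname=Kai → Kai
id=603: preferred_name=NULL, nickname=Eve → Eve
id=604: preferred_name=Yara → Yara
id=605: preferred_name=NULL, nickname=NULL, legal_name=Bob → Bob
id=606: preferred_name=Kai → Kai
id=607: preferred_name=NULL, nickname=Xiu → Xiu
id=608: preferred_name=NULL, nickname=Alice → Alice
id=609: preferred_name=NULL, nickname=Zane → Zane
id=610: preferred_name=Carmen → Carmen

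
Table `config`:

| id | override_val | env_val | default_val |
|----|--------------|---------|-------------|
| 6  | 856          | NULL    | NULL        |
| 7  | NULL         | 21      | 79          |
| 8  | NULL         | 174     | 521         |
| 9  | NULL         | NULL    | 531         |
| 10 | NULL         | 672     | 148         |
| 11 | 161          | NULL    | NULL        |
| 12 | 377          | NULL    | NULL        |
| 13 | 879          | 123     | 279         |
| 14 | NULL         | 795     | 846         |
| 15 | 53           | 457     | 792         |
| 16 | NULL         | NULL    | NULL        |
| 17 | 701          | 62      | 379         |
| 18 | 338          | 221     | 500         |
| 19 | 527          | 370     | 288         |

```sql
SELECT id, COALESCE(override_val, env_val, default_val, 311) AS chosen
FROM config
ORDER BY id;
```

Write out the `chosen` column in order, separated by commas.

856, 21, 174, 531, 672, 161, 377, 879, 795, 53, 311, 701, 338, 527

id=6: override_val=856 → 856
id=7: override_val=NULL, env_val=21 → 21
id=8: override_val=NULL, env_val=174 → 174
id=9: override_val=NULL, env_val=NULL, default_val=531 → 531
id=10: override_val=NULL, env_val=672 → 672
id=11: override_val=161 → 161
id=12: override_val=377 → 377
id=13: override_val=879 → 879
id=14: override_val=NULL, env_val=795 → 795
id=15: override_val=53 → 53
id=16: override_val=NULL, env_val=NULL, default_val=NULL, → literal 311 → 311
id=17: override_val=701 → 701
id=18: override_val=338 → 338
id=19: override_val=527 → 527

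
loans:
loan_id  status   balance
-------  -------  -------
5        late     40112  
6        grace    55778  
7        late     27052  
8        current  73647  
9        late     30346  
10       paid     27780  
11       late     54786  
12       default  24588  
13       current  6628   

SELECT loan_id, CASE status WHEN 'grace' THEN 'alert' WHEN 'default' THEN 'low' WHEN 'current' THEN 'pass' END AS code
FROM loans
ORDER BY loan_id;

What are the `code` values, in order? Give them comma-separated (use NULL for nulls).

NULL, alert, NULL, pass, NULL, NULL, NULL, low, pass

loan_id=5: (no match → NULL) → NULL
loan_id=6: status='grace' → alert
loan_id=7: (no match → NULL) → NULL
loan_id=8: status='current' → pass
loan_id=9: (no match → NULL) → NULL
loan_id=10: (no match → NULL) → NULL
loan_id=11: (no match → NULL) → NULL
loan_id=12: status='default' → low
loan_id=13: status='current' → pass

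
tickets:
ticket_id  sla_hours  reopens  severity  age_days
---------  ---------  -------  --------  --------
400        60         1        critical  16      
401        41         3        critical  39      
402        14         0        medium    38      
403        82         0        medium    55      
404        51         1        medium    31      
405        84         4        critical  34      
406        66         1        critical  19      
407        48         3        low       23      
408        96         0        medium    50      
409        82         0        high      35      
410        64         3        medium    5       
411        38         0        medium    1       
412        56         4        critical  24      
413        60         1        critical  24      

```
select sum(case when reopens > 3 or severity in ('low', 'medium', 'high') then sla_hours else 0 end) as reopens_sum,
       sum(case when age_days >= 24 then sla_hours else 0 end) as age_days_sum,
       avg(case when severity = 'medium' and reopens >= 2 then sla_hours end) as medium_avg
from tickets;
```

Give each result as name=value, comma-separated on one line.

[reopens_sum: reopens > 3 or severity in ('low', 'medium', 'high')]
ticket_id=400: ✗
ticket_id=401: ✗
ticket_id=402: ✓ → 14
ticket_id=403: ✓ → 82
ticket_id=404: ✓ → 51
ticket_id=405: ✓ → 84
ticket_id=406: ✗
ticket_id=407: ✓ → 48
ticket_id=408: ✓ → 96
ticket_id=409: ✓ → 82
ticket_id=410: ✓ → 64
ticket_id=411: ✓ → 38
ticket_id=412: ✓ → 56
ticket_id=413: ✗
reopens_sum = 14 + 82 + 51 + 84 + 48 + 96 + 82 + 64 + 38 + 56 = 615
—
[age_days_sum: age_days >= 24]
ticket_id=400: ✗
ticket_id=401: ✓ → 41
ticket_id=402: ✓ → 14
ticket_id=403: ✓ → 82
ticket_id=404: ✓ → 51
ticket_id=405: ✓ → 84
ticket_id=406: ✗
ticket_id=407: ✗
ticket_id=408: ✓ → 96
ticket_id=409: ✓ → 82
ticket_id=410: ✗
ticket_id=411: ✗
ticket_id=412: ✓ → 56
ticket_id=413: ✓ → 60
age_days_sum = 41 + 14 + 82 + 51 + 84 + 96 + 82 + 56 + 60 = 566
—
[medium_avg: severity = 'medium' and reopens >= 2]
ticket_id=400: ✗
ticket_id=401: ✗
ticket_id=402: ✗
ticket_id=403: ✗
ticket_id=404: ✗
ticket_id=405: ✗
ticket_id=406: ✗
ticket_id=407: ✗
ticket_id=408: ✗
ticket_id=409: ✗
ticket_id=410: ✓ → 64
ticket_id=411: ✗
ticket_id=412: ✗
ticket_id=413: ✗
medium_avg = 64

reopens_sum=615, age_days_sum=566, medium_avg=64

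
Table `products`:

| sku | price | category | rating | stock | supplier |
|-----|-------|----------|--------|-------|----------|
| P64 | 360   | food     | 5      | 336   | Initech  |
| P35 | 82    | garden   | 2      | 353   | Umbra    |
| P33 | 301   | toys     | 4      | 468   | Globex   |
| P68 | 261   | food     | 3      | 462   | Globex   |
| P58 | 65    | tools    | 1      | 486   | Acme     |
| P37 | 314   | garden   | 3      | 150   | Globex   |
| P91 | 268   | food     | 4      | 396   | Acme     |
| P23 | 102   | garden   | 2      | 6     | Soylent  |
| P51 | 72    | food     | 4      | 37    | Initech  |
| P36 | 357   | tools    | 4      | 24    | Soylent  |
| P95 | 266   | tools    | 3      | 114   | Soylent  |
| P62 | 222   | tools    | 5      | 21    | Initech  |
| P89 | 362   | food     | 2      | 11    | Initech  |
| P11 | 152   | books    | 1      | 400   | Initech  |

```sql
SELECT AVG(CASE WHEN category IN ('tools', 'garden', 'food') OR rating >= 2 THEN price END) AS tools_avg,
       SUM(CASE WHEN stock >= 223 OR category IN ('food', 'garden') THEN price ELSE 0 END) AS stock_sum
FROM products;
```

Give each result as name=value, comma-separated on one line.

[tools_avg: category IN ('tools', 'garden', 'food') OR rating >= 2]
sku=P64: ✓ → 360
sku=P35: ✓ → 82
sku=P33: ✓ → 301
sku=P68: ✓ → 261
sku=P58: ✓ → 65
sku=P37: ✓ → 314
sku=P91: ✓ → 268
sku=P23: ✓ → 102
sku=P51: ✓ → 72
sku=P36: ✓ → 357
sku=P95: ✓ → 266
sku=P62: ✓ → 222
sku=P89: ✓ → 362
sku=P11: ✗
tools_avg = (360 + 82 + 301 + 261 + 65 + 314 + 268 + 102 + 72 + 357 + 266 + 222 + 362) / 13 = 233.2307692308
—
[stock_sum: stock >= 223 OR category IN ('food', 'garden')]
sku=P64: ✓ → 360
sku=P35: ✓ → 82
sku=P33: ✓ → 301
sku=P68: ✓ → 261
sku=P58: ✓ → 65
sku=P37: ✓ → 314
sku=P91: ✓ → 268
sku=P23: ✓ → 102
sku=P51: ✓ → 72
sku=P36: ✗
sku=P95: ✗
sku=P62: ✗
sku=P89: ✓ → 362
sku=P11: ✓ → 152
stock_sum = 360 + 82 + 301 + 261 + 65 + 314 + 268 + 102 + 72 + 362 + 152 = 2339

tools_avg=233.2307692308, stock_sum=2339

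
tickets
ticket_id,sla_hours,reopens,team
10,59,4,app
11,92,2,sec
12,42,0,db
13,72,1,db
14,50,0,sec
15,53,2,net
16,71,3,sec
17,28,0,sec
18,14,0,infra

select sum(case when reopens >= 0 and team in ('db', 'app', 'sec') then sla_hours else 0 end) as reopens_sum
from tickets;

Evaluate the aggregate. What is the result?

ticket_id=10: ✓ → 59
ticket_id=11: ✓ → 92
ticket_id=12: ✓ → 42
ticket_id=13: ✓ → 72
ticket_id=14: ✓ → 50
ticket_id=15: ✗
ticket_id=16: ✓ → 71
ticket_id=17: ✓ → 28
ticket_id=18: ✗
reopens_sum = 59 + 92 + 42 + 72 + 50 + 71 + 28 = 414

414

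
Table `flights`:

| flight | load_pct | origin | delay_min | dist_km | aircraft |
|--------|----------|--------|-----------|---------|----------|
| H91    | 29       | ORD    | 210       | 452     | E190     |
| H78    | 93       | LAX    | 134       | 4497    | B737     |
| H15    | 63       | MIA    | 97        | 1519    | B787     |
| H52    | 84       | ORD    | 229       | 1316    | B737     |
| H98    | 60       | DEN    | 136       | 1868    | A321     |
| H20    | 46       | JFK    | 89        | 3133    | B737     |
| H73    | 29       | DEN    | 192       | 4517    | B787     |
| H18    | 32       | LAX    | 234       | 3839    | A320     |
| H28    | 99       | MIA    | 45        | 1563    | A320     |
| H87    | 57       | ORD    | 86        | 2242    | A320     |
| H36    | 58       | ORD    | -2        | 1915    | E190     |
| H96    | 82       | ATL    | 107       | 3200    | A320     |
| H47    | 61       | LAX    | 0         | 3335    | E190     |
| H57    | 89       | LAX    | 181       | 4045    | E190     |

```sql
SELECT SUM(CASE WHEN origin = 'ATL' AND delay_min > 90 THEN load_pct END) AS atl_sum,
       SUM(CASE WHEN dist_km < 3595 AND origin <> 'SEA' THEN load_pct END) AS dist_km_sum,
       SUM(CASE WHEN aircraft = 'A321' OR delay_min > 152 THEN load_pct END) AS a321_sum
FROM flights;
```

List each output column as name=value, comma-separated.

atl_sum=82, dist_km_sum=639, a321_sum=323

[atl_sum: origin = 'ATL' AND delay_min > 90]
flight=H91: ✗
flight=H78: ✗
flight=H15: ✗
flight=H52: ✗
flight=H98: ✗
flight=H20: ✗
flight=H73: ✗
flight=H18: ✗
flight=H28: ✗
flight=H87: ✗
flight=H36: ✗
flight=H96: ✓ → 82
flight=H47: ✗
flight=H57: ✗
atl_sum = 82
—
[dist_km_sum: dist_km < 3595 AND origin <> 'SEA']
flight=H91: ✓ → 29
flight=H78: ✗
flight=H15: ✓ → 63
flight=H52: ✓ → 84
flight=H98: ✓ → 60
flight=H20: ✓ → 46
flight=H73: ✗
flight=H18: ✗
flight=H28: ✓ → 99
flight=H87: ✓ → 57
flight=H36: ✓ → 58
flight=H96: ✓ → 82
flight=H47: ✓ → 61
flight=H57: ✗
dist_km_sum = 29 + 63 + 84 + 60 + 46 + 99 + 57 + 58 + 82 + 61 = 639
—
[a321_sum: aircraft = 'A321' OR delay_min > 152]
flight=H91: ✓ → 29
flight=H78: ✗
flight=H15: ✗
flight=H52: ✓ → 84
flight=H98: ✓ → 60
flight=H20: ✗
flight=H73: ✓ → 29
flight=H18: ✓ → 32
flight=H28: ✗
flight=H87: ✗
flight=H36: ✗
flight=H96: ✗
flight=H47: ✗
flight=H57: ✓ → 89
a321_sum = 29 + 84 + 60 + 29 + 32 + 89 = 323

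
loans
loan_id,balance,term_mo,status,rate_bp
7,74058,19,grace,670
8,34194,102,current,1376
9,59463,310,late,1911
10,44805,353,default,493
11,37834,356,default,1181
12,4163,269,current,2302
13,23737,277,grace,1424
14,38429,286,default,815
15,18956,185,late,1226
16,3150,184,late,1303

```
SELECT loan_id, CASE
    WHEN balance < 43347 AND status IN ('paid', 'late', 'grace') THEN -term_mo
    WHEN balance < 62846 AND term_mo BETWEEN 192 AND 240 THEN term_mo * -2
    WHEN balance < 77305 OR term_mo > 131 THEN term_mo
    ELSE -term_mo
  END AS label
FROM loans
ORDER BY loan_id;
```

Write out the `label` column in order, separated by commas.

19, 102, 310, 353, 356, 269, -277, 286, -185, -184

loan_id=7: balance < 77305 OR term_mo > 131 → 19
loan_id=8: balance < 77305 OR term_mo > 131 → 102
loan_id=9: balance < 77305 OR term_mo > 131 → 310
loan_id=10: balance < 77305 OR term_mo > 131 → 353
loan_id=11: balance < 77305 OR term_mo > 131 → 356
loan_id=12: balance < 77305 OR term_mo > 131 → 269
loan_id=13: balance < 43347 AND status IN ('paid', 'late', 'grace') → -277
loan_id=14: balance < 77305 OR term_mo > 131 → 286
loan_id=15: balance < 43347 AND status IN ('paid', 'late', 'grace') → -185
loan_id=16: balance < 43347 AND status IN ('paid', 'late', 'grace') → -184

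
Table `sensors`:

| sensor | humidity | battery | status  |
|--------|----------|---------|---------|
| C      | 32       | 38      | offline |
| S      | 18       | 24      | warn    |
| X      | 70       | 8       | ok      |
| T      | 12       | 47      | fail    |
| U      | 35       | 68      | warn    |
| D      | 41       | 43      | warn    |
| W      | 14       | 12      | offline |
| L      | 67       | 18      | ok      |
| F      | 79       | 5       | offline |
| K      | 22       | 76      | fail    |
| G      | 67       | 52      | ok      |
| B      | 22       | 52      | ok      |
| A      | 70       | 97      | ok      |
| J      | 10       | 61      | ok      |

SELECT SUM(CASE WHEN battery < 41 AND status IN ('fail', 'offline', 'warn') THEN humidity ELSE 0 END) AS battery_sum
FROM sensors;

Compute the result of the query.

sensor=C: ✓ → 32
sensor=S: ✓ → 18
sensor=X: ✗
sensor=T: ✗
sensor=U: ✗
sensor=D: ✗
sensor=W: ✓ → 14
sensor=L: ✗
sensor=F: ✓ → 79
sensor=K: ✗
sensor=G: ✗
sensor=B: ✗
sensor=A: ✗
sensor=J: ✗
battery_sum = 32 + 18 + 14 + 79 = 143

143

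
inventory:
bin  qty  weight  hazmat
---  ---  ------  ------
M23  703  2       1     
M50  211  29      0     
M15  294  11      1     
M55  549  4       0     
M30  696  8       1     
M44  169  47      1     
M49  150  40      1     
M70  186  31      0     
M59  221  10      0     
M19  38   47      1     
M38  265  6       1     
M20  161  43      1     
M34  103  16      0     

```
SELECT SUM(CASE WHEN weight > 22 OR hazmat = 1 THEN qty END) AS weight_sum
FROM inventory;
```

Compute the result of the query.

2873

bin=M23: ✓ → 703
bin=M50: ✓ → 211
bin=M15: ✓ → 294
bin=M55: ✗
bin=M30: ✓ → 696
bin=M44: ✓ → 169
bin=M49: ✓ → 150
bin=M70: ✓ → 186
bin=M59: ✗
bin=M19: ✓ → 38
bin=M38: ✓ → 265
bin=M20: ✓ → 161
bin=M34: ✗
weight_sum = 703 + 211 + 294 + 696 + 169 + 150 + 186 + 38 + 265 + 161 = 2873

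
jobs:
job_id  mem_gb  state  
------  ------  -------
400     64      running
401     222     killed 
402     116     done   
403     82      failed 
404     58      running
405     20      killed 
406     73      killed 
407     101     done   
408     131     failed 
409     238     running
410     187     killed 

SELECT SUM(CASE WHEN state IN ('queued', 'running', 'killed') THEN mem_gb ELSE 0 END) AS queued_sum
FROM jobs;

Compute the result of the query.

job_id=400: ✓ → 64
job_id=401: ✓ → 222
job_id=402: ✗
job_id=403: ✗
job_id=404: ✓ → 58
job_id=405: ✓ → 20
job_id=406: ✓ → 73
job_id=407: ✗
job_id=408: ✗
job_id=409: ✓ → 238
job_id=410: ✓ → 187
queued_sum = 64 + 222 + 58 + 20 + 73 + 238 + 187 = 862

862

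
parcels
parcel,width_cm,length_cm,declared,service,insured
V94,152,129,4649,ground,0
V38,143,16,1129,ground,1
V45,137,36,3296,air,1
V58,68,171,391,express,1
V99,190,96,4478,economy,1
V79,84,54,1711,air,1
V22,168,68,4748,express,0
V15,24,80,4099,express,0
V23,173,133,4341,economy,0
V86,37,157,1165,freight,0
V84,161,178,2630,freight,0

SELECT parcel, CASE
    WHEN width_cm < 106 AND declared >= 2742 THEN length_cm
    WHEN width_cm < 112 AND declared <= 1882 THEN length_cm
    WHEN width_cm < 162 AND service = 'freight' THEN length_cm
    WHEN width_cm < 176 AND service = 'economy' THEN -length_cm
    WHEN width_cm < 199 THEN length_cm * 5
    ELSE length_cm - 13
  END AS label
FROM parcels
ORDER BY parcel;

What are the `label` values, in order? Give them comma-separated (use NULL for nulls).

80, 340, -133, 80, 180, 171, 54, 178, 157, 645, 480

parcel=V15: width_cm < 106 AND declared >= 2742 → 80
parcel=V22: width_cm < 199 → 340
parcel=V23: width_cm < 176 AND service = 'economy' → -133
parcel=V38: width_cm < 199 → 80
parcel=V45: width_cm < 199 → 180
parcel=V58: width_cm < 112 AND declared <= 1882 → 171
parcel=V79: width_cm < 112 AND declared <= 1882 → 54
parcel=V84: width_cm < 162 AND service = 'freight' → 178
parcel=V86: width_cm < 112 AND declared <= 1882 → 157
parcel=V94: width_cm < 199 → 645
parcel=V99: width_cm < 199 → 480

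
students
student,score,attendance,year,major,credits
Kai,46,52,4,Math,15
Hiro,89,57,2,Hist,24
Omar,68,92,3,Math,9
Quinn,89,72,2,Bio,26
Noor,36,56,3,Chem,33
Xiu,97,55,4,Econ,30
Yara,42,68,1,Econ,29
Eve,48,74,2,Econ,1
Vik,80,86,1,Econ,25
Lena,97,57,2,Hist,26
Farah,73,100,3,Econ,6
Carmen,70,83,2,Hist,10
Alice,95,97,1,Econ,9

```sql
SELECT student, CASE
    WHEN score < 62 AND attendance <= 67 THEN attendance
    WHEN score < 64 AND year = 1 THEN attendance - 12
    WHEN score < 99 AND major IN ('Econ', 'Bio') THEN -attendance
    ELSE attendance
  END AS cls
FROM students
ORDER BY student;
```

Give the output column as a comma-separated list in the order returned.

student=Alice: score < 99 AND major IN ('Econ', 'Bio') → -97
student=Carmen: ELSE → 83
student=Eve: score < 99 AND major IN ('Econ', 'Bio') → -74
student=Farah: score < 99 AND major IN ('Econ', 'Bio') → -100
student=Hiro: ELSE → 57
student=Kai: score < 62 AND attendance <= 67 → 52
student=Lena: ELSE → 57
student=Noor: score < 62 AND attendance <= 67 → 56
student=Omar: ELSE → 92
student=Quinn: score < 99 AND major IN ('Econ', 'Bio') → -72
student=Vik: score < 99 AND major IN ('Econ', 'Bio') → -86
student=Xiu: score < 99 AND major IN ('Econ', 'Bio') → -55
student=Yara: score < 64 AND year = 1 → 56

-97, 83, -74, -100, 57, 52, 57, 56, 92, -72, -86, -55, 56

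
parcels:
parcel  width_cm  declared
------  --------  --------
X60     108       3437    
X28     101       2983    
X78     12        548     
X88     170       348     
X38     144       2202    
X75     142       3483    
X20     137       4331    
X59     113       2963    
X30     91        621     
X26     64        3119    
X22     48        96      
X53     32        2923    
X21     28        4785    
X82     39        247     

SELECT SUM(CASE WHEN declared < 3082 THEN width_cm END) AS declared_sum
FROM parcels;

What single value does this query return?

750

parcel=X60: ✗
parcel=X28: ✓ → 101
parcel=X78: ✓ → 12
parcel=X88: ✓ → 170
parcel=X38: ✓ → 144
parcel=X75: ✗
parcel=X20: ✗
parcel=X59: ✓ → 113
parcel=X30: ✓ → 91
parcel=X26: ✗
parcel=X22: ✓ → 48
parcel=X53: ✓ → 32
parcel=X21: ✗
parcel=X82: ✓ → 39
declared_sum = 101 + 12 + 170 + 144 + 113 + 91 + 48 + 32 + 39 = 750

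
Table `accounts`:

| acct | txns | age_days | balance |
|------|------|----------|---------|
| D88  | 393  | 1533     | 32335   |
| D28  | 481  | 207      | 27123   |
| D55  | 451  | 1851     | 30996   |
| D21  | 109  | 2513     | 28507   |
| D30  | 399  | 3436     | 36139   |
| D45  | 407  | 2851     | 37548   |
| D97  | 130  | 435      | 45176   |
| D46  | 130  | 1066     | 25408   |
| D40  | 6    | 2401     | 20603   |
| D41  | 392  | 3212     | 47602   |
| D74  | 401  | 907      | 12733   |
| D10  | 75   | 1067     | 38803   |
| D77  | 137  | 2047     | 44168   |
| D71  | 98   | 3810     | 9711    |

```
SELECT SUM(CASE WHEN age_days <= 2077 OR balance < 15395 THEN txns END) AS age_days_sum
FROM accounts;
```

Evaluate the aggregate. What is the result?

acct=D88: ✓ → 393
acct=D28: ✓ → 481
acct=D55: ✓ → 451
acct=D21: ✗
acct=D30: ✗
acct=D45: ✗
acct=D97: ✓ → 130
acct=D46: ✓ → 130
acct=D40: ✗
acct=D41: ✗
acct=D74: ✓ → 401
acct=D10: ✓ → 75
acct=D77: ✓ → 137
acct=D71: ✓ → 98
age_days_sum = 393 + 481 + 451 + 130 + 130 + 401 + 75 + 137 + 98 = 2296

2296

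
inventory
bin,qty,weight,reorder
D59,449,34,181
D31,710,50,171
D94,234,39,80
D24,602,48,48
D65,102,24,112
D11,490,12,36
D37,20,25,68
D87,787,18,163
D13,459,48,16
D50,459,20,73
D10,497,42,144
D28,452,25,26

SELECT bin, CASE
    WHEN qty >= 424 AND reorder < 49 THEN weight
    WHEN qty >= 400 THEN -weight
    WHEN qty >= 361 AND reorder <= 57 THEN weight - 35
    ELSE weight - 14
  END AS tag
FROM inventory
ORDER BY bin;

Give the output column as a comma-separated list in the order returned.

bin=D10: qty >= 400 → -42
bin=D11: qty >= 424 AND reorder < 49 → 12
bin=D13: qty >= 424 AND reorder < 49 → 48
bin=D24: qty >= 424 AND reorder < 49 → 48
bin=D28: qty >= 424 AND reorder < 49 → 25
bin=D31: qty >= 400 → -50
bin=D37: ELSE → 11
bin=D50: qty >= 400 → -20
bin=D59: qty >= 400 → -34
bin=D65: ELSE → 10
bin=D87: qty >= 400 → -18
bin=D94: ELSE → 25

-42, 12, 48, 48, 25, -50, 11, -20, -34, 10, -18, 25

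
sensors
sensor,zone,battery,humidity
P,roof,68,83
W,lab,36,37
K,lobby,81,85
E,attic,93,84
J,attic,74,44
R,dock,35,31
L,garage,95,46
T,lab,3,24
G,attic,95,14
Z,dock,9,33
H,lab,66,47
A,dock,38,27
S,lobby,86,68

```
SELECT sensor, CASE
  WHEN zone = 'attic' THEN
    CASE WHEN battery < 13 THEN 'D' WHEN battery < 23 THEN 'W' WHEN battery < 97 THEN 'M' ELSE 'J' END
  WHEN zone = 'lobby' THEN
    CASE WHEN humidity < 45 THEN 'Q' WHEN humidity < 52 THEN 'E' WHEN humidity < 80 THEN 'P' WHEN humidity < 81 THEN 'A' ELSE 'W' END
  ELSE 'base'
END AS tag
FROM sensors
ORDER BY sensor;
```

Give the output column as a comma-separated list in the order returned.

base, M, M, base, M, W, base, base, base, P, base, base, base

sensor=A: zone='dock' → outer ELSE → base
sensor=E: zone='attic' → inner[battery < 97] → M
sensor=G: zone='attic' → inner[battery < 97] → M
sensor=H: zone='lab' → outer ELSE → base
sensor=J: zone='attic' → inner[battery < 97] → M
sensor=K: zone='lobby' → inner[ELSE] → W
sensor=L: zone='garage' → outer ELSE → base
sensor=P: zone='roof' → outer ELSE → base
sensor=R: zone='dock' → outer ELSE → base
sensor=S: zone='lobby' → inner[humidity < 80] → P
sensor=T: zone='lab' → outer ELSE → base
sensor=W: zone='lab' → outer ELSE → base
sensor=Z: zone='dock' → outer ELSE → base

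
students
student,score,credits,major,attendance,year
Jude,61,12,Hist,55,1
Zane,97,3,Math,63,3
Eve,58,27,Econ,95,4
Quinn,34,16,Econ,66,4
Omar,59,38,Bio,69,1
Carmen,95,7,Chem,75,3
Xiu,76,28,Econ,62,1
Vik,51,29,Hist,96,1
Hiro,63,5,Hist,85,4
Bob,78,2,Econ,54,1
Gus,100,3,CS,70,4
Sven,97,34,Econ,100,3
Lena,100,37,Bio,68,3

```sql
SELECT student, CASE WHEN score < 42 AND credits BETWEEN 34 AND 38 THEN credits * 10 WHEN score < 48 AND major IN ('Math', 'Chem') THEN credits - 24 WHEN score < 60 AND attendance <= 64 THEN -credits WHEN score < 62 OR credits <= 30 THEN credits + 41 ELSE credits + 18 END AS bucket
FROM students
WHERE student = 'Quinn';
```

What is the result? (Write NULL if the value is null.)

student = Quinn: score=34, credits=16, major=Econ, attendance=66, year=4.
score < 42 AND credits BETWEEN 34 AND 38 → false
score < 48 AND major IN ('Math', 'Chem') → false
score < 60 AND attendance <= 64 → false
score < 62 OR credits <= 30 → true → 57

57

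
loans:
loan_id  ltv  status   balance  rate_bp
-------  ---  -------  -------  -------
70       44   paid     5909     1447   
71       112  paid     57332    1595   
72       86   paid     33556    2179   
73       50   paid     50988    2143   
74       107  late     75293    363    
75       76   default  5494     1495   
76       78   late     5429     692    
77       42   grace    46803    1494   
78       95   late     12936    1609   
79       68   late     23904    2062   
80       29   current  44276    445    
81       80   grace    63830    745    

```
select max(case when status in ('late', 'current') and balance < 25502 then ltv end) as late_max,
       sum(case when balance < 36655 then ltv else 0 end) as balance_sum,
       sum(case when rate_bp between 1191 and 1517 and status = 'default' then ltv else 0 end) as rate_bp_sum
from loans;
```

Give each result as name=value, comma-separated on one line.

[late_max: status in ('late', 'current') and balance < 25502]
loan_id=70: ✗
loan_id=71: ✗
loan_id=72: ✗
loan_id=73: ✗
loan_id=74: ✗
loan_id=75: ✗
loan_id=76: ✓ → 78
loan_id=77: ✗
loan_id=78: ✓ → 95
loan_id=79: ✓ → 68
loan_id=80: ✗
loan_id=81: ✗
late_max = MAX(78, 95, 68) = 95
—
[balance_sum: balance < 36655]
loan_id=70: ✓ → 44
loan_id=71: ✗
loan_id=72: ✓ → 86
loan_id=73: ✗
loan_id=74: ✗
loan_id=75: ✓ → 76
loan_id=76: ✓ → 78
loan_id=77: ✗
loan_id=78: ✓ → 95
loan_id=79: ✓ → 68
loan_id=80: ✗
loan_id=81: ✗
balance_sum = 44 + 86 + 76 + 78 + 95 + 68 = 447
—
[rate_bp_sum: rate_bp between 1191 and 1517 and status = 'default']
loan_id=70: ✗
loan_id=71: ✗
loan_id=72: ✗
loan_id=73: ✗
loan_id=74: ✗
loan_id=75: ✓ → 76
loan_id=76: ✗
loan_id=77: ✗
loan_id=78: ✗
loan_id=79: ✗
loan_id=80: ✗
loan_id=81: ✗
rate_bp_sum = 76

late_max=95, balance_sum=447, rate_bp_sum=76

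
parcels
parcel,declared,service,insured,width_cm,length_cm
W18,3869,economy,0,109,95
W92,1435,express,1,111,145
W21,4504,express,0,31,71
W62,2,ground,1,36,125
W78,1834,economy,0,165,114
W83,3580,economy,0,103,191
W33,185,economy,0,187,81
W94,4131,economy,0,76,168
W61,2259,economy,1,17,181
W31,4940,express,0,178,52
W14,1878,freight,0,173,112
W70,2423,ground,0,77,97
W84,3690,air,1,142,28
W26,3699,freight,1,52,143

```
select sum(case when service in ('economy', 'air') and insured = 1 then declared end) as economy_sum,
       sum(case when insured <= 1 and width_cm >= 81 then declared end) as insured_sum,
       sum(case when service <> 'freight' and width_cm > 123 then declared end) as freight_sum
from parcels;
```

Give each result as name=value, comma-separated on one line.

economy_sum=5949, insured_sum=21411, freight_sum=10649

[economy_sum: service in ('economy', 'air') and insured = 1]
parcel=W18: ✗
parcel=W92: ✗
parcel=W21: ✗
parcel=W62: ✗
parcel=W78: ✗
parcel=W83: ✗
parcel=W33: ✗
parcel=W94: ✗
parcel=W61: ✓ → 2259
parcel=W31: ✗
parcel=W14: ✗
parcel=W70: ✗
parcel=W84: ✓ → 3690
parcel=W26: ✗
economy_sum = 2259 + 3690 = 5949
—
[insured_sum: insured <= 1 and width_cm >= 81]
parcel=W18: ✓ → 3869
parcel=W92: ✓ → 1435
parcel=W21: ✗
parcel=W62: ✗
parcel=W78: ✓ → 1834
parcel=W83: ✓ → 3580
parcel=W33: ✓ → 185
parcel=W94: ✗
parcel=W61: ✗
parcel=W31: ✓ → 4940
parcel=W14: ✓ → 1878
parcel=W70: ✗
parcel=W84: ✓ → 3690
parcel=W26: ✗
insured_sum = 3869 + 1435 + 1834 + 3580 + 185 + 4940 + 1878 + 3690 = 21411
—
[freight_sum: service <> 'freight' and width_cm > 123]
parcel=W18: ✗
parcel=W92: ✗
parcel=W21: ✗
parcel=W62: ✗
parcel=W78: ✓ → 1834
parcel=W83: ✗
parcel=W33: ✓ → 185
parcel=W94: ✗
parcel=W61: ✗
parcel=W31: ✓ → 4940
parcel=W14: ✗
parcel=W70: ✗
parcel=W84: ✓ → 3690
parcel=W26: ✗
freight_sum = 1834 + 185 + 4940 + 3690 = 10649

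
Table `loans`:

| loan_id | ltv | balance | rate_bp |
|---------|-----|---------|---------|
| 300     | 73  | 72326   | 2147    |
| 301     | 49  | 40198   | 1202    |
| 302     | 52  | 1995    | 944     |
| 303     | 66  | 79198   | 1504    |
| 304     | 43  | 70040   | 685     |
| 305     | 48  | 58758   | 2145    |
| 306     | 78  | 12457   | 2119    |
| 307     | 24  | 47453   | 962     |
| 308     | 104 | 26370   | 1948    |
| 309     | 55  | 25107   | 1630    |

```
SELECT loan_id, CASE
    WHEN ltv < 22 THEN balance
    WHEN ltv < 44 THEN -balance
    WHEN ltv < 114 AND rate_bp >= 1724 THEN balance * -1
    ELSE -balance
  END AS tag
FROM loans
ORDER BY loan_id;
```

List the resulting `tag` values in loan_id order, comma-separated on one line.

loan_id=300: ltv < 114 AND rate_bp >= 1724 → -72326
loan_id=301: ELSE → -40198
loan_id=302: ELSE → -1995
loan_id=303: ELSE → -79198
loan_id=304: ltv < 44 → -70040
loan_id=305: ltv < 114 AND rate_bp >= 1724 → -58758
loan_id=306: ltv < 114 AND rate_bp >= 1724 → -12457
loan_id=307: ltv < 44 → -47453
loan_id=308: ltv < 114 AND rate_bp >= 1724 → -26370
loan_id=309: ELSE → -25107

-72326, -40198, -1995, -79198, -70040, -58758, -12457, -47453, -26370, -25107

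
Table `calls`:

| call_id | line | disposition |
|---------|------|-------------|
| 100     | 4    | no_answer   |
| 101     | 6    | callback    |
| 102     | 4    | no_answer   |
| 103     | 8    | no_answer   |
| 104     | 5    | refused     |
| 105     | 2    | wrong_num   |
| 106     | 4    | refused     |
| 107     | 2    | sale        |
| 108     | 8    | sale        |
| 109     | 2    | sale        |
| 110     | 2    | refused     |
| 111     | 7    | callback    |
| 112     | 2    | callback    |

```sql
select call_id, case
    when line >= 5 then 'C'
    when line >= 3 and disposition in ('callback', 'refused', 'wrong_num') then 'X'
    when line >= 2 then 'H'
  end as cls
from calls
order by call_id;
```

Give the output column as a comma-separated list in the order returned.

H, C, H, C, C, H, X, H, C, H, H, C, H

call_id=100: line >= 2 → H
call_id=101: line >= 5 → C
call_id=102: line >= 2 → H
call_id=103: line >= 5 → C
call_id=104: line >= 5 → C
call_id=105: line >= 2 → H
call_id=106: line >= 3 and disposition in ('callback', 'refused', 'wrong_num') → X
call_id=107: line >= 2 → H
call_id=108: line >= 5 → C
call_id=109: line >= 2 → H
call_id=110: line >= 2 → H
call_id=111: line >= 5 → C
call_id=112: line >= 2 → H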